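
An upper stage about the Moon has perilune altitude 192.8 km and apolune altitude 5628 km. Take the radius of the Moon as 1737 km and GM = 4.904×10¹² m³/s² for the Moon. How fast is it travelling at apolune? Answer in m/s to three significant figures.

v ≈ 526 m/s

r_p = 1737 + 192.8 = 1929.8 km = 1.9298×10⁶ m.
r_a = 1737 + 5628 = 7365.0 km = 7.3650×10⁶ m.
Semi-major axis a = (r_p + r_a)/2 = 4647.4 km = 4.647×10⁶ m.
Vis-viva: v² = μ(2/r − 1/a) = 4.904×10¹² × (2.716×10⁻⁷ − 2.152×10⁻⁷) = 2.765×10⁵ m²/s².
v = 525.8 m/s.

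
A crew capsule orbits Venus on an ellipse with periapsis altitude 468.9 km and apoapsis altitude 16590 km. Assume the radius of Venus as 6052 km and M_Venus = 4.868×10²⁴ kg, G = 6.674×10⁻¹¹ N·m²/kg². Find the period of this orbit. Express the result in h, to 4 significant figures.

μ = GM = 6.674×10⁻¹¹ × 4.868×10²⁴ = 3.249×10¹⁴ m³/s².
r_p = 6052 + 468.9 = 6520.9 km = 6.5209×10⁶ m.
r_a = 6052 + 16590 = 22642 km = 2.2642×10⁷ m.
Semi-major axis a = (r_p + r_a)/2 = (6520.9 + 22642)/2 = 14581 km = 1.458×10⁷ m.
By Kepler's third law T = 2π√(a³/μ) = 2π × 3.089×10³ = 1.941×10⁴ s.
= 5.392 h.

T ≈ 5.392 h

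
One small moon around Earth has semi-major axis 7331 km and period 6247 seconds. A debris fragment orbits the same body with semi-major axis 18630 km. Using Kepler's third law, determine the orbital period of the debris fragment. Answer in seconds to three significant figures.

T₂ ≈ 25300 seconds

Kepler's third law: T² ∝ a³, so T₂ = T₁ (a₂/a₁)^(3/2).
a₂/a₁ = 2.541, (a₂/a₁)^(3/2) = 4.051.
T₂ = 6247 × 4.051 = 25310 seconds.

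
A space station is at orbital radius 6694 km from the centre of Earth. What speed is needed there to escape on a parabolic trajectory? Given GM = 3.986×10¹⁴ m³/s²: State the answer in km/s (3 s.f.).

r = 6694 km = 6.694×10⁶ m.
Escape speed v_esc = √(2μ/r) = √(2 × 3.986×10¹⁴ / 6.694×10⁶) = √(1.191×10⁸) = 10910 m/s.
= 10.91 km/s.

v_esc ≈ 10.9 km/s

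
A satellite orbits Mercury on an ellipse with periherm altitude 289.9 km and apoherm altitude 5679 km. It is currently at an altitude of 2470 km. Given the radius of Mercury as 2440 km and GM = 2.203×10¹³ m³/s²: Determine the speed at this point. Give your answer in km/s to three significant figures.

v ≈ 2.22 km/s

r_p = 2440 + 289.9 = 2729.9 km = 2.7299×10⁶ m.
r_a = 2440 + 5679 = 8119.0 km = 8.1190×10⁶ m.
r = 2440 + 2470 = 4910.0 km = 4.910×10⁶ m.
Semi-major axis a = (r_p + r_a)/2 = 5424.4 km = 5.424×10⁶ m.
Vis-viva: v² = μ(2/r − 1/a) = 2.203×10¹³ × (4.073×10⁻⁷ − 1.844×10⁻⁷) = 4.912×10⁶ m²/s².
v = 2216 m/s = 2.216 km/s.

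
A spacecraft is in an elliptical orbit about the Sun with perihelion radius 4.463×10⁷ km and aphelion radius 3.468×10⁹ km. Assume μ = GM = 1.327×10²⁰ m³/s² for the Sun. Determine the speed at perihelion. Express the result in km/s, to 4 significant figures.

Semi-major axis a = (r_p + r_a)/2 = 1.7563×10⁹ km = 1.756×10¹² m.
Vis-viva: v² = μ(2/r − 1/a) = 1.327×10²⁰ × (4.481×10⁻¹¹ − 5.694×10⁻¹³) = 5.871×10⁹ m²/s².
v = 76620 m/s = 76.62 km/s.

v ≈ 76.62 km/s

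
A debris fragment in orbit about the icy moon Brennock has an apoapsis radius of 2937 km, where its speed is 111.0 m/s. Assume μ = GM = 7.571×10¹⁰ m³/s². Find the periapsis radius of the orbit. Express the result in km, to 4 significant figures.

r_a = 2.937×10⁶ m.
Specific energy ε = v²/2 − μ/r = -1.962×10⁴ J/kg, so a = −μ/(2ε) = 1.930×10⁶ m.
The apsides satisfy r_p + r_a = 2a, so the periapsis radius is 2a − r_a = 9.223×10⁵ m = 922.31 km.

periapsis radius ≈ 922.3 km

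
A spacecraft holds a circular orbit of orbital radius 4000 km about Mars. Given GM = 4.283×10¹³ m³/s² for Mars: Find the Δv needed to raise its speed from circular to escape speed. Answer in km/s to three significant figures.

r = 4000 km = 4.000×10⁶ m.
Circular speed v_c = √(μ/r) = 3272 m/s.
Escape speed v_esc = √(2μ/r) = √2 × v_c = 4628 m/s.
Δv = v_esc − v_c = 1355 m/s = 1.355 km/s.

Δv ≈ 1.36 km/s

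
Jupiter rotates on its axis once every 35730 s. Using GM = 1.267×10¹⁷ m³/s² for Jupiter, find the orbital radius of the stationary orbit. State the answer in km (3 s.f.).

A synchronous orbit has period T, so by Kepler's third law a = (μT²/4π²)^(1/3).
μT²/4π² = 1.267×10¹⁷ × (3.573×10⁴)² / 39.48 = 4.097×10²⁴ m³.
a = 1.600×10⁸ m = 1.6002×10⁵ km.

r_sync ≈ 1.60×10⁵ km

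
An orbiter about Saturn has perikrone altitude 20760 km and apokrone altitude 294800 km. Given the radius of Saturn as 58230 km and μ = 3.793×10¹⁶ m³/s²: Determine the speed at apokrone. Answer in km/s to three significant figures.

v ≈ 6.27 km/s

r_p = 58230 + 20760 = 78990 km = 7.8990×10⁷ m.
r_a = 58230 + 294800 = 353030 km = 3.5303×10⁸ m.
Semi-major axis a = (r_p + r_a)/2 = 2.1601×10⁵ km = 2.160×10⁸ m.
Vis-viva: v² = μ(2/r − 1/a) = 3.793×10¹⁶ × (5.665×10⁻⁹ − 4.629×10⁻⁹) = 3.929×10⁷ m²/s².
v = 6268 m/s = 6.268 km/s.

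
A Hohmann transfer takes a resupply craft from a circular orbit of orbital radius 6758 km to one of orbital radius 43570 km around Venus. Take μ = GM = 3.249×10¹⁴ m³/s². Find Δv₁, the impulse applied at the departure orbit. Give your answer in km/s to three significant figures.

r₁ = 6758 km = 6.758×10⁶ m.
r₂ = 43570 km = 4.357×10⁷ m.
Transfer ellipse a_t = (r₁ + r₂)/2 = 2.516×10⁷ m.
At r₁: circular v_c1 = √(μ/r₁) = 6934 m/s; transfer-periapsis v_p = √[μ(2/r₁ − 1/a_t)] = 9124 m/s.
Δv₁ = v_p − v_c1 = 2190 m/s.
= 2.190 km/s.

Δv ≈ 2.19 km/s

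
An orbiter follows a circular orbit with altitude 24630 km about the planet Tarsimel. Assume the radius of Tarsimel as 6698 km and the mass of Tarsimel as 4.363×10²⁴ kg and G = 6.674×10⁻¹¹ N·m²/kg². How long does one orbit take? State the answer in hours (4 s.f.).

μ = GM = 6.674×10⁻¹¹ × 4.363×10²⁴ = 2.912×10¹⁴ m³/s².
r = 6698 + 24630 = 31328 km = 3.1328×10⁷ m.
Kepler's third law: T = 2π√(r³/μ) = 2π√((3.133×10⁷)³ / 2.912×10¹⁴).
r³/μ = 1.056×10⁸ s², so T = 2π × 1.028×10⁴ = 6.456×10⁴ s.
Converting: 6.456×10⁴ s ÷ 3600 = 17.93 hours.

T ≈ 17.93 hours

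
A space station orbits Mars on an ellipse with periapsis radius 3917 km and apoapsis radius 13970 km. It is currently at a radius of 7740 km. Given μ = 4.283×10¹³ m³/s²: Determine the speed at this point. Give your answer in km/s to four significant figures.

Semi-major axis a = (r_p + r_a)/2 = 8943.5 km = 8.944×10⁶ m.
Vis-viva: v² = μ(2/r − 1/a) = 4.283×10¹³ × (2.584×10⁻⁷ − 1.118×10⁻⁷) = 6.278×10⁶ m²/s².
v = 2506 m/s = 2.506 km/s.

v ≈ 2.506 km/s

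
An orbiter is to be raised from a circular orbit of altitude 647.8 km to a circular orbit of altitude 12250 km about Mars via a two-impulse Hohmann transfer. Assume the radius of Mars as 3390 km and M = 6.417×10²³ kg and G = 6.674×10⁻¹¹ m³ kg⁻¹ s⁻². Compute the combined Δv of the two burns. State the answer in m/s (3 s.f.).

μ = GM = 6.674×10⁻¹¹ × 6.417×10²³ = 4.283×10¹³ m³/s².
r₁ = 3390 + 647.8 = 4037.8 km = 4.0378×10⁶ m.
r₂ = 3390 + 12250 = 15640 km = 1.5640×10⁷ m.
Transfer ellipse a_t = (r₁ + r₂)/2 = 9.839×10⁶ m.
At r₁: circular v_c1 = √(μ/r₁) = 3257 m/s; transfer-periapsis v_p = √[μ(2/r₁ − 1/a_t)] = 4106 m/s.
Δv₁ = v_p − v_c1 = 849.4 m/s.
At r₂: circular v_c2 = √(μ/r₂) = 1655 m/s; transfer-apoapsis v_a = √[μ(2/r₂ − 1/a_t)] = 1060 m/s.
Δv₂ = v_c2 − v_a = 594.7 m/s.
Total Δv = Δv₁ + Δv₂ = 1444 m/s.

Δv_total ≈ 1440 m/s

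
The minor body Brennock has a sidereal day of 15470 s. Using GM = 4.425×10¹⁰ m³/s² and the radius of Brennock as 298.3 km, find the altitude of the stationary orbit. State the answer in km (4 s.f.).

A synchronous orbit has period T, so by Kepler's third law a = (μT²/4π²)^(1/3).
μT²/4π² = 4.425×10¹⁰ × (1.547×10⁴)² / 39.48 = 2.682×10¹⁷ m³.
a = 6.449×10⁵ m = 644.93 km.
Altitude h = a − R = 644.93 − 298.3 = 346.63 km.

h_sync ≈ 346.6 km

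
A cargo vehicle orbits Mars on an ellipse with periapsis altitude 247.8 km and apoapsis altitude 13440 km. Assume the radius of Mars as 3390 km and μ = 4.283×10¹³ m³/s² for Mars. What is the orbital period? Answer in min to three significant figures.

T ≈ 524 min

r_p = 3390 + 247.8 = 3637.8 km = 3.6378×10⁶ m.
r_a = 3390 + 13440 = 16830 km = 1.6830×10⁷ m.
Semi-major axis a = (r_p + r_a)/2 = (3637.8 + 16830)/2 = 10234 km = 1.023×10⁷ m.
By Kepler's third law T = 2π√(a³/μ) = 2π × 5.003×10³ = 3.143×10⁴ s.
= 523.9 min.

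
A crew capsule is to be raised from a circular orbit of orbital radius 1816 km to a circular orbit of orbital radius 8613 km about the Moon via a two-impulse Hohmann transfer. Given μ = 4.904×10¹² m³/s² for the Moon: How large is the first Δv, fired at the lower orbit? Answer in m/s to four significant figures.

r₁ = 1816 km = 1.816×10⁶ m.
r₂ = 8613 km = 8.613×10⁶ m.
Transfer ellipse a_t = (r₁ + r₂)/2 = 5.214×10⁶ m.
At r₁: circular v_c1 = √(μ/r₁) = 1643 m/s; transfer-perilune v_p = √[μ(2/r₁ − 1/a_t)] = 2112 m/s.
Δv₁ = v_p − v_c1 = 468.7 m/s.

Δv ≈ 468.7 m/s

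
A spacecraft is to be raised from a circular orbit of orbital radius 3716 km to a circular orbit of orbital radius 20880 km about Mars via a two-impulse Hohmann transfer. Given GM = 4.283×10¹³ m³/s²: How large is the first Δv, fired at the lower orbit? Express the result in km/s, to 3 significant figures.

r₁ = 3716 km = 3.716×10⁶ m.
r₂ = 20880 km = 2.088×10⁷ m.
Transfer ellipse a_t = (r₁ + r₂)/2 = 1.230×10⁷ m.
At r₁: circular v_c1 = √(μ/r₁) = 3395 m/s; transfer-periapsis v_p = √[μ(2/r₁ − 1/a_t)] = 4424 m/s.
Δv₁ = v_p − v_c1 = 1029 m/s.
= 1.029 km/s.

Δv ≈ 1.03 km/s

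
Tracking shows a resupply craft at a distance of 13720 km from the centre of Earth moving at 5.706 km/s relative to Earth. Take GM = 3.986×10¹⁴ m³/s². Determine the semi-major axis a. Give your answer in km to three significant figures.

r = 1.372×10⁷ m.
Specific orbital energy ε = v²/2 − μ/r = (5706)²/2 − 3.986×10¹⁴/1.372×10⁷ = -1.277×10⁷ J/kg.
Since ε = −μ/(2a), a = −μ/(2ε) = 1.560×10⁷ m = 15603 km.

a ≈ 15600 km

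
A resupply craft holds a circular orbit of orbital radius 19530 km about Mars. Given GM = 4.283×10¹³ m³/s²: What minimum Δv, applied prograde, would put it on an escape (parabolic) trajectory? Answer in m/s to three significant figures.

r = 19530 km = 1.953×10⁷ m.
Circular speed v_c = √(μ/r) = 1481 m/s.
Escape speed v_esc = √(2μ/r) = √2 × v_c = 2094 m/s.
Δv = v_esc − v_c = 613.4 m/s.

Δv ≈ 613 m/s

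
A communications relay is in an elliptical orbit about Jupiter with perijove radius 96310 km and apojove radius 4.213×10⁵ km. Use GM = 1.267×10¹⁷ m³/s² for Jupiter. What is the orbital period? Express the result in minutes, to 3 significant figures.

T ≈ 1220 minutes

Semi-major axis a = (r_p + r_a)/2 = (96310 + 4.2130×10⁵)/2 = 2.5880×10⁵ km = 2.588×10⁸ m.
By Kepler's third law T = 2π√(a³/μ) = 2π × 1.170×10⁴ = 7.349×10⁴ s.
= 1225 minutes.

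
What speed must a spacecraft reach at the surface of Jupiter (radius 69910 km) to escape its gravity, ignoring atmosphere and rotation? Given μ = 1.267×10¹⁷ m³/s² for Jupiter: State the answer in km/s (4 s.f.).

v_esc ≈ 60.21 km/s

r = R = 6.991×10⁷ m.
Escape speed v_esc = √(2μ/r) = √(2 × 1.267×10¹⁷ / 6.991×10⁷) = √(3.625×10⁹) = 60210 m/s.
= 60.21 km/s.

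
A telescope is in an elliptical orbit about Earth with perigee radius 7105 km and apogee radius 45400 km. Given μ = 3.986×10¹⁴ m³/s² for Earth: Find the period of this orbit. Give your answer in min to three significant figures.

Semi-major axis a = (r_p + r_a)/2 = (7105.0 + 45400)/2 = 26252 km = 2.625×10⁷ m.
By Kepler's third law T = 2π√(a³/μ) = 2π × 6.737×10³ = 4.233×10⁴ s.
= 705.5 min.

T ≈ 706 min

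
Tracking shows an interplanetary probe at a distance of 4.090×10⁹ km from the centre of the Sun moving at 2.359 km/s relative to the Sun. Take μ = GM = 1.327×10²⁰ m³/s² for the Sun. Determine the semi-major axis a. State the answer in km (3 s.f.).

a ≈ 2.24×10⁹ km

r = 4.090×10¹² m.
Vis-viva rearranged: 1/a = 2/r − v²/μ = 4.890×10⁻¹³ − 4.194×10⁻¹⁴ = 4.471×10⁻¹³ m⁻¹.
a = 2.237×10¹² m = 2.2368×10⁹ km.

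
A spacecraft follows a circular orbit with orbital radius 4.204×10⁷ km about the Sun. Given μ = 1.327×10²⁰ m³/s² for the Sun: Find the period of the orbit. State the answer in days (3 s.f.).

T ≈ 54.4 days

r = 4.204×10⁷ km = 4.204×10¹⁰ m.
Kepler's third law: T = 2π√(r³/μ) = 2π√((4.204×10¹⁰)³ / 1.327×10²⁰).
r³/μ = 5.599×10¹¹ s², so T = 2π × 7.483×10⁵ = 4.702×10⁶ s.
Converting: 4.702×10⁶ s ÷ 86400 = 54.42 days.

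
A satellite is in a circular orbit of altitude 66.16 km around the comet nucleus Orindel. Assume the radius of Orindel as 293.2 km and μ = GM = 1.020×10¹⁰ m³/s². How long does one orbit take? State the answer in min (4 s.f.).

T ≈ 223.4 min

r = 293.2 + 66.16 = 359.36 km = 3.5936×10⁵ m.
Kepler's third law: T = 2π√(r³/μ) = 2π√((3.594×10⁵)³ / 1.020×10¹⁰).
r³/μ = 4.550×10⁶ s², so T = 2π × 2.133×10³ = 1.340×10⁴ s.
Converting: 1.340×10⁴ s ÷ 60.00 = 223.4 min.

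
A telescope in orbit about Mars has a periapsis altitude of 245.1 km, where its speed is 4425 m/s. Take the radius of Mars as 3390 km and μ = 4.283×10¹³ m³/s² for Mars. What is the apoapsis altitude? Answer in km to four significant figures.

apoapsis altitude ≈ 14480 km

r_p = 3390 + 245.1 = 3635.1 km = 3.635×10⁶ m.
Specific energy ε = v²/2 − μ/r = -1.992×10⁶ J/kg, so a = −μ/(2ε) = 1.075×10⁷ m.
The apsides satisfy r_p + r_a = 2a, so the apoapsis radius is 2a − r_p = 1.787×10⁷ m = 17866 km.
Apoapsis altitude = 17866 − 3390 = 14476 km.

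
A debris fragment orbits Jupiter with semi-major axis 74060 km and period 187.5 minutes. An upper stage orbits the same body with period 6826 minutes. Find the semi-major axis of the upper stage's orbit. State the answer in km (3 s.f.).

a₂ ≈ 8.14×10⁵ km

Kepler's third law: a³ ∝ T², so a₂ = a₁ (T₂/T₁)^(2/3).
T₂/T₁ = 36.41, (T₂/T₁)^(2/3) = 10.98.
a₂ = 74060 × 10.98 = 8.135×10⁵ km.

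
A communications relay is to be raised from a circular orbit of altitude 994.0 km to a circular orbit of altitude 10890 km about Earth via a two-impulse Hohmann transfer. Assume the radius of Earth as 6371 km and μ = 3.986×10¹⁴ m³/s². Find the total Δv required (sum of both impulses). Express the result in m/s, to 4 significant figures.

r₁ = 6371 + 994.0 = 7365.0 km = 7.3650×10⁶ m.
r₂ = 6371 + 10890 = 17261 km = 1.7261×10⁷ m.
Transfer ellipse a_t = (r₁ + r₂)/2 = 1.231×10⁷ m.
At r₁: circular v_c1 = √(μ/r₁) = 7357 m/s; transfer-perigee v_p = √[μ(2/r₁ − 1/a_t)] = 8710 m/s.
Δv₁ = v_p − v_c1 = 1354 m/s.
At r₂: circular v_c2 = √(μ/r₂) = 4805 m/s; transfer-apogee v_a = √[μ(2/r₂ − 1/a_t)] = 3717 m/s.
Δv₂ = v_c2 − v_a = 1089 m/s.
Total Δv = Δv₁ + Δv₂ = 2443 m/s.

Δv_total ≈ 2443 m/s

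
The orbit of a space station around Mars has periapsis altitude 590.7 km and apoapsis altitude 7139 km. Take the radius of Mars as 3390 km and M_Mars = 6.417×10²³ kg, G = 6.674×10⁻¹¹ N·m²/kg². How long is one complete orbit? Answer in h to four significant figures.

T ≈ 5.211 h

μ = GM = 6.674×10⁻¹¹ × 6.417×10²³ = 4.283×10¹³ m³/s².
r_p = 3390 + 590.7 = 3980.7 km = 3.9807×10⁶ m.
r_a = 3390 + 7139 = 10529 km = 1.0529×10⁷ m.
Semi-major axis a = (r_p + r_a)/2 = (3980.7 + 10529)/2 = 7254.9 km = 7.255×10⁶ m.
By Kepler's third law T = 2π√(a³/μ) = 2π × 2.986×10³ = 1.876×10⁴ s.
= 5.211 h.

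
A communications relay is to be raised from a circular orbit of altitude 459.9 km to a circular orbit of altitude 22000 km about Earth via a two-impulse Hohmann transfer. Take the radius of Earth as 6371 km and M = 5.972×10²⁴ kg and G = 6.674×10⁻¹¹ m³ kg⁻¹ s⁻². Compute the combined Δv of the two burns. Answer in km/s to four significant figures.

μ = GM = 6.674×10⁻¹¹ × 5.972×10²⁴ = 3.986×10¹⁴ m³/s².
r₁ = 6371 + 459.9 = 6830.9 km = 6.8309×10⁶ m.
r₂ = 6371 + 22000 = 28371 km = 2.8371×10⁷ m.
Transfer ellipse a_t = (r₁ + r₂)/2 = 1.760×10⁷ m.
At r₁: circular v_c1 = √(μ/r₁) = 7639 m/s; transfer-perigee v_p = √[μ(2/r₁ − 1/a_t)] = 9698 m/s.
Δv₁ = v_p − v_c1 = 2059 m/s.
At r₂: circular v_c2 = √(μ/r₂) = 3748 m/s; transfer-apogee v_a = √[μ(2/r₂ − 1/a_t)] = 2335 m/s.
Δv₂ = v_c2 − v_a = 1413 m/s.
Total Δv = Δv₁ + Δv₂ = 3473 m/s = 3.473 km/s.

Δv_total ≈ 3.473 km/s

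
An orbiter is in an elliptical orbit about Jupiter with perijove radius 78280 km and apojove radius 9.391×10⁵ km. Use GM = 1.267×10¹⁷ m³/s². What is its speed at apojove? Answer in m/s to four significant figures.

v ≈ 4556 m/s

Semi-major axis a = (r_p + r_a)/2 = 5.0869×10⁵ km = 5.087×10⁸ m.
Vis-viva: v² = μ(2/r − 1/a) = 1.267×10¹⁷ × (2.130×10⁻⁹ − 1.966×10⁻⁹) = 2.076×10⁷ m²/s².
v = 4556 m/s.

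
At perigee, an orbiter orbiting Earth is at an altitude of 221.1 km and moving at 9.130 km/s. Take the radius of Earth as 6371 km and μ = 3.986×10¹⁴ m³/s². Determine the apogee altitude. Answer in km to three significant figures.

apogee altitude ≈ 8250 km

r_p = 6371 + 221.1 = 6592.1 km = 6.592×10⁶ m.
Specific energy ε = v²/2 − μ/r = -1.879×10⁷ J/kg, so a = −μ/(2ε) = 1.061×10⁷ m.
The apsides satisfy r_p + r_a = 2a, so the apogee radius is 2a − r_p = 1.462×10⁷ m = 14624 km.
Apogee altitude = 14624 − 6371 = 8252.7 km.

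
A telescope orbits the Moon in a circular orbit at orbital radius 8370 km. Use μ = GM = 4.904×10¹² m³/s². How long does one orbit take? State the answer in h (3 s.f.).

r = 8370 km = 8.370×10⁶ m.
Kepler's third law: T = 2π√(r³/μ) = 2π√((8.370×10⁶)³ / 4.904×10¹²).
r³/μ = 1.196×10⁸ s², so T = 2π × 1.093×10⁴ = 6.871×10⁴ s.
Converting: 6.871×10⁴ s ÷ 3600 = 19.08 h.

T ≈ 19.1 h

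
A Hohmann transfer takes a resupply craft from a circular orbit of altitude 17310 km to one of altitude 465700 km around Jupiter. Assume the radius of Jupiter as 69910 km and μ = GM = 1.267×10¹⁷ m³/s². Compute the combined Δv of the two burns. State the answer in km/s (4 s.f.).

r₁ = 69910 + 17310 = 87220 km = 8.7220×10⁷ m.
r₂ = 69910 + 465700 = 535610 km = 5.3561×10⁸ m.
Transfer ellipse a_t = (r₁ + r₂)/2 = 3.114×10⁸ m.
At r₁: circular v_c1 = √(μ/r₁) = 38110 m/s; transfer-perijove v_p = √[μ(2/r₁ − 1/a_t)] = 49980 m/s.
Δv₁ = v_p − v_c1 = 11870 m/s.
At r₂: circular v_c2 = √(μ/r₂) = 15380 m/s; transfer-apojove v_a = √[μ(2/r₂ − 1/a_t)] = 8140 m/s.
Δv₂ = v_c2 − v_a = 7241 m/s.
Total Δv = Δv₁ + Δv₂ = 19110 m/s = 19.11 km/s.

Δv_total ≈ 19.11 km/s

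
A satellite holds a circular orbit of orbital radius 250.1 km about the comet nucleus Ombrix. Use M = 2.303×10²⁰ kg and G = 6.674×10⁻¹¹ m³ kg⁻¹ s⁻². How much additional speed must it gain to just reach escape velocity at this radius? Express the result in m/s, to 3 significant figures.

μ = GM = 6.674×10⁻¹¹ × 2.303×10²⁰ = 1.537×10¹⁰ m³/s².
r = 250.1 km = 2.501×10⁵ m.
Circular speed v_c = √(μ/r) = 247.9 m/s.
Escape speed v_esc = √(2μ/r) = √2 × v_c = 350.6 m/s.
Δv = v_esc − v_c = 102.7 m/s.

Δv ≈ 103 m/s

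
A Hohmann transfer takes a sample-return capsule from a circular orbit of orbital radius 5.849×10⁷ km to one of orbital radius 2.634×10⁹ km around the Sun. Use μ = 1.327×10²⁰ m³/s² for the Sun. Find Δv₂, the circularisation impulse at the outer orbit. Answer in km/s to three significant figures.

r₁ = 5.849×10⁷ km = 5.849×10¹⁰ m.
r₂ = 2.634×10⁹ km = 2.634×10¹² m.
Transfer ellipse a_t = (r₁ + r₂)/2 = 1.346×10¹² m.
At r₁: circular v_c1 = √(μ/r₁) = 47630 m/s; transfer-perihelion v_p = √[μ(2/r₁ − 1/a_t)] = 66630 m/s.
At r₂: circular v_c2 = √(μ/r₂) = 7098 m/s; transfer-aphelion v_a = √[μ(2/r₂ − 1/a_t)] = 1479 m/s.
Δv₂ = v_c2 − v_a = 5618 m/s.
= 5.618 km/s.

Δv ≈ 5.62 km/s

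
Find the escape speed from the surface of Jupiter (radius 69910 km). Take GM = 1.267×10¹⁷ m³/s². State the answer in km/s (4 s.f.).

r = R = 6.991×10⁷ m.
Escape speed v_esc = √(2μ/r) = √(2 × 1.267×10¹⁷ / 6.991×10⁷) = √(3.625×10⁹) = 60210 m/s.
= 60.21 km/s.

v_esc ≈ 60.21 km/s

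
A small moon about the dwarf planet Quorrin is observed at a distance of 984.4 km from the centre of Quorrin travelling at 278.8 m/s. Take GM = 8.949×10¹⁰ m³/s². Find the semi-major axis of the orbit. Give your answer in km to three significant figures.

r = 9.844×10⁵ m.
Specific orbital energy ε = v²/2 − μ/r = (278.8)²/2 − 8.949×10¹⁰/9.844×10⁵ = -5.204×10⁴ J/kg.
Since ε = −μ/(2a), a = −μ/(2ε) = 8.598×10⁵ m = 859.76 km.

a ≈ 860 km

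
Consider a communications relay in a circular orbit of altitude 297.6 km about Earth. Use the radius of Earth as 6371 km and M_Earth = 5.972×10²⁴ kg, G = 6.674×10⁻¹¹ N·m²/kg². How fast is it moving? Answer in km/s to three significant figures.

v ≈ 7.73 km/s

μ = GM = 6.674×10⁻¹¹ × 5.972×10²⁴ = 3.986×10¹⁴ m³/s².
r = 6371 + 297.6 = 6668.6 km = 6.6686×10⁶ m.
For a circular orbit v = √(μ/r) = √(3.986×10¹⁴ / 6.669×10⁶) = √(5.977×10⁷) = 7731 m/s.
That is 7.731 km/s.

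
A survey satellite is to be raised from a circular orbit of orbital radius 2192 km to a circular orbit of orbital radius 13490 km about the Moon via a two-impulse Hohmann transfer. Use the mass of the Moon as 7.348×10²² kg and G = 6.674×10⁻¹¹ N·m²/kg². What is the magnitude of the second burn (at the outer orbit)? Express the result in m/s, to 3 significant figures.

Δv ≈ 284 m/s

μ = GM = 6.674×10⁻¹¹ × 7.348×10²² = 4.904×10¹² m³/s².
r₁ = 2192 km = 2.192×10⁶ m.
r₂ = 13490 km = 1.349×10⁷ m.
Transfer ellipse a_t = (r₁ + r₂)/2 = 7.841×10⁶ m.
At r₁: circular v_c1 = √(μ/r₁) = 1496 m/s; transfer-perilune v_p = √[μ(2/r₁ − 1/a_t)] = 1962 m/s.
At r₂: circular v_c2 = √(μ/r₂) = 602.9 m/s; transfer-apolune v_a = √[μ(2/r₂ − 1/a_t)] = 318.8 m/s.
Δv₂ = v_c2 − v_a = 284.1 m/s.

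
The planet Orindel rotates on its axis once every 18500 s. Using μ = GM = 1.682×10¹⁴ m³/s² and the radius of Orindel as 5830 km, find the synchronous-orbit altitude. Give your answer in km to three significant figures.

A synchronous orbit has period T, so by Kepler's third law a = (μT²/4π²)^(1/3).
μT²/4π² = 1.682×10¹⁴ × (1.850×10⁴)² / 39.48 = 1.458×10²¹ m³.
a = 1.134×10⁷ m = 11340 km.
Altitude h = a − R = 11340 − 5830 = 5509.7 km.

h_sync ≈ 5510 km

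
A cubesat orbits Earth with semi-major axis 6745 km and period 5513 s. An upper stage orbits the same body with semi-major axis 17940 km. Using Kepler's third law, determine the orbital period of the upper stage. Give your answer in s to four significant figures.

T₂ ≈ 23910 s

Kepler's third law: T² ∝ a³, so T₂ = T₁ (a₂/a₁)^(3/2).
a₂/a₁ = 2.660, (a₂/a₁)^(3/2) = 4.338.
T₂ = 5513 × 4.338 = 23910 s.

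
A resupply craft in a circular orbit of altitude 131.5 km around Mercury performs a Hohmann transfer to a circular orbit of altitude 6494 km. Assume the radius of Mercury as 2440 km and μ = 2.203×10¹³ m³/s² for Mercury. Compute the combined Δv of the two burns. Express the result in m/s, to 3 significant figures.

Δv_total ≈ 1240 m/s

r₁ = 2440 + 131.5 = 2571.5 km = 2.5715×10⁶ m.
r₂ = 2440 + 6494 = 8934.0 km = 8.9340×10⁶ m.
Transfer ellipse a_t = (r₁ + r₂)/2 = 5.753×10⁶ m.
At r₁: circular v_c1 = √(μ/r₁) = 2927 m/s; transfer-periherm v_p = √[μ(2/r₁ − 1/a_t)] = 3648 m/s.
Δv₁ = v_p − v_c1 = 720.6 m/s.
At r₂: circular v_c2 = √(μ/r₂) = 1570 m/s; transfer-apoherm v_a = √[μ(2/r₂ − 1/a_t)] = 1050 m/s.
Δv₂ = v_c2 − v_a = 520.4 m/s.
Total Δv = Δv₁ + Δv₂ = 1241 m/s.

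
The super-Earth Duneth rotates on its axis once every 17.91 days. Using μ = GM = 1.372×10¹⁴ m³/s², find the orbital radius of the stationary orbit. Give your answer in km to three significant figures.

T = 17.91 days = 1.547×10⁶ s.
A synchronous orbit has period T, so by Kepler's third law a = (μT²/4π²)^(1/3).
μT²/4π² = 1.372×10¹⁴ × (1.547×10⁶)² / 39.48 = 8.322×10²⁴ m³.
a = 2.026×10⁸ m = 2.0265×10⁵ km.

r_sync ≈ 2.03×10⁵ km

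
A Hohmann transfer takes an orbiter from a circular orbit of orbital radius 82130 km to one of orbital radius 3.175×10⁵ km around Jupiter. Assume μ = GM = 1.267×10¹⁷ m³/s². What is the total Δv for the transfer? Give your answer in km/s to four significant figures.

r₁ = 82130 km = 8.213×10⁷ m.
r₂ = 3.175×10⁵ km = 3.175×10⁸ m.
Transfer ellipse a_t = (r₁ + r₂)/2 = 1.998×10⁸ m.
At r₁: circular v_c1 = √(μ/r₁) = 39280 m/s; transfer-perijove v_p = √[μ(2/r₁ − 1/a_t)] = 49510 m/s.
Δv₁ = v_p − v_c1 = 10230 m/s.
At r₂: circular v_c2 = √(μ/r₂) = 19980 m/s; transfer-apojove v_a = √[μ(2/r₂ − 1/a_t)] = 12810 m/s.
Δv₂ = v_c2 − v_a = 7169 m/s.
Total Δv = Δv₁ + Δv₂ = 17400 m/s = 17.40 km/s.

Δv_total ≈ 17.40 km/s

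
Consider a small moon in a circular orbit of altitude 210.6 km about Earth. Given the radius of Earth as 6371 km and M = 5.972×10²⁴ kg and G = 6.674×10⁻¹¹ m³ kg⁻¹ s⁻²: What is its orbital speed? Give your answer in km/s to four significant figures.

μ = GM = 6.674×10⁻¹¹ × 5.972×10²⁴ = 3.986×10¹⁴ m³/s².
r = 6371 + 210.6 = 6581.6 km = 6.5816×10⁶ m.
For a circular orbit v = √(μ/r) = √(3.986×10¹⁴ / 6.582×10⁶) = √(6.056×10⁷) = 7782 m/s.
That is 7.782 km/s.

v ≈ 7.782 km/s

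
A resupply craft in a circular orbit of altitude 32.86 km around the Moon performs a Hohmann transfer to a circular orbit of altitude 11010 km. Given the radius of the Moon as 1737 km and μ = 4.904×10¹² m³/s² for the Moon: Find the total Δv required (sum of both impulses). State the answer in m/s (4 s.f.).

Δv_total ≈ 855.3 m/s

r₁ = 1737 + 32.86 = 1769.9 km = 1.7699×10⁶ m.
r₂ = 1737 + 11010 = 12747 km = 1.2747×10⁷ m.
Transfer ellipse a_t = (r₁ + r₂)/2 = 7.258×10⁶ m.
At r₁: circular v_c1 = √(μ/r₁) = 1665 m/s; transfer-perilune v_p = √[μ(2/r₁ − 1/a_t)] = 2206 m/s.
Δv₁ = v_p − v_c1 = 541.3 m/s.
At r₂: circular v_c2 = √(μ/r₂) = 620.3 m/s; transfer-apolune v_a = √[μ(2/r₂ − 1/a_t)] = 306.3 m/s.
Δv₂ = v_c2 − v_a = 314.0 m/s.
Total Δv = Δv₁ + Δv₂ = 855.3 m/s.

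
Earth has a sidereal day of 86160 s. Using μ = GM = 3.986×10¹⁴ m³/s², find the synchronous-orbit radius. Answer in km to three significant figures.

r_sync ≈ 42200 km

A synchronous orbit has period T, so by Kepler's third law a = (μT²/4π²)^(1/3).
μT²/4π² = 3.986×10¹⁴ × (8.616×10⁴)² / 39.48 = 7.495×10²² m³.
a = 4.216×10⁷ m = 42163 km.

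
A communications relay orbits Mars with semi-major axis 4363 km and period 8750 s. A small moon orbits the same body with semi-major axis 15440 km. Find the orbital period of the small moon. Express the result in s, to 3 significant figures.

T₂ ≈ 58300 s

Kepler's third law: T² ∝ a³, so T₂ = T₁ (a₂/a₁)^(3/2).
a₂/a₁ = 3.539, (a₂/a₁)^(3/2) = 6.657.
T₂ = 8750 × 6.657 = 58250 s.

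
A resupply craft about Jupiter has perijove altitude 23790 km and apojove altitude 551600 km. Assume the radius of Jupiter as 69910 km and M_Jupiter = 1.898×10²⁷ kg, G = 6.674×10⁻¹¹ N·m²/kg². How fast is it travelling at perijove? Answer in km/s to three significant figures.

v ≈ 48.5 km/s

μ = GM = 6.674×10⁻¹¹ × 1.898×10²⁷ = 1.267×10¹⁷ m³/s².
r_p = 69910 + 23790 = 93700 km = 9.3700×10⁷ m.
r_a = 69910 + 551600 = 621510 km = 6.2151×10⁸ m.
Semi-major axis a = (r_p + r_a)/2 = 3.5760×10⁵ km = 3.576×10⁸ m.
Vis-viva: v² = μ(2/r − 1/a) = 1.267×10¹⁷ × (2.134×10⁻⁸ − 2.796×10⁻⁹) = 2.350×10⁹ m²/s².
v = 48470 m/s = 48.47 km/s.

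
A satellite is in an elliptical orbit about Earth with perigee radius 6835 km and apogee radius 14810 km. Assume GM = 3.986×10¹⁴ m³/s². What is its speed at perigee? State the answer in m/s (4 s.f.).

Semi-major axis a = (r_p + r_a)/2 = 10822 km = 1.082×10⁷ m.
Vis-viva: v² = μ(2/r − 1/a) = 3.986×10¹⁴ × (2.926×10⁻⁷ − 9.240×10⁻⁸) = 7.980×10⁷ m²/s².
v = 8933 m/s.

v ≈ 8933 m/s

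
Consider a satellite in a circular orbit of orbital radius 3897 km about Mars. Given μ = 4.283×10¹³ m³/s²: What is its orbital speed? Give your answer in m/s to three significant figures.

v ≈ 3320 m/s

r = 3897 km = 3.897×10⁶ m.
For a circular orbit v = √(μ/r) = √(4.283×10¹³ / 3.897×10⁶) = √(1.099×10⁷) = 3315 m/s.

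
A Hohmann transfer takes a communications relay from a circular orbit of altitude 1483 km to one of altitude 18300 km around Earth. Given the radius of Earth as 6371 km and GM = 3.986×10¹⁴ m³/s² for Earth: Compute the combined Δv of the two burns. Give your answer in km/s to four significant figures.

Δv_total ≈ 2.877 km/s

r₁ = 6371 + 1483 = 7854.0 km = 7.8540×10⁶ m.
r₂ = 6371 + 18300 = 24671 km = 2.4671×10⁷ m.
Transfer ellipse a_t = (r₁ + r₂)/2 = 1.626×10⁷ m.
At r₁: circular v_c1 = √(μ/r₁) = 7124 m/s; transfer-perigee v_p = √[μ(2/r₁ − 1/a_t)] = 8775 m/s.
Δv₁ = v_p − v_c1 = 1651 m/s.
At r₂: circular v_c2 = √(μ/r₂) = 4020 m/s; transfer-apogee v_a = √[μ(2/r₂ − 1/a_t)] = 2793 m/s.
Δv₂ = v_c2 − v_a = 1226 m/s.
Total Δv = Δv₁ + Δv₂ = 2877 m/s = 2.877 km/s.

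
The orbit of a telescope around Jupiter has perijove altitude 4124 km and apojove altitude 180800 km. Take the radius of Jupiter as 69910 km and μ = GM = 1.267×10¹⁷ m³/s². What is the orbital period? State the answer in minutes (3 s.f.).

T ≈ 609 minutes

r_p = 69910 + 4124 = 74034 km = 7.4034×10⁷ m.
r_a = 69910 + 180800 = 250710 km = 2.5071×10⁸ m.
Semi-major axis a = (r_p + r_a)/2 = (74034 + 2.5071×10⁵)/2 = 1.6237×10⁵ km = 1.624×10⁸ m.
By Kepler's third law T = 2π√(a³/μ) = 2π × 5.813×10³ = 3.652×10⁴ s.
= 608.7 minutes.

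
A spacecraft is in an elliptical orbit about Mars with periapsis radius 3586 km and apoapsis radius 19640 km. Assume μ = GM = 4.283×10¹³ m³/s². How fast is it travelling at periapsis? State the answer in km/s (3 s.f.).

Semi-major axis a = (r_p + r_a)/2 = 11613 km = 1.161×10⁷ m.
Vis-viva: v² = μ(2/r − 1/a) = 4.283×10¹³ × (5.577×10⁻⁷ − 8.611×10⁻⁸) = 2.020×10⁷ m²/s².
v = 4494 m/s = 4.494 km/s.

v ≈ 4.49 km/s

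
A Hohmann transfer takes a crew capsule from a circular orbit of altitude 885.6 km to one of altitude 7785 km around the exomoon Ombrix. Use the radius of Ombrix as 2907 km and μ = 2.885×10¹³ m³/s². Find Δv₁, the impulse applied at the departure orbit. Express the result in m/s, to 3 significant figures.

r₁ = 2907 + 885.6 = 3792.6 km = 3.7926×10⁶ m.
r₂ = 2907 + 7785 = 10692 km = 1.0692×10⁷ m.
Transfer ellipse a_t = (r₁ + r₂)/2 = 7.242×10⁶ m.
At r₁: circular v_c1 = √(μ/r₁) = 2758 m/s; transfer-periapsis v_p = √[μ(2/r₁ − 1/a_t)] = 3351 m/s.
Δv₁ = v_p − v_c1 = 593.1 m/s.

Δv ≈ 593 m/s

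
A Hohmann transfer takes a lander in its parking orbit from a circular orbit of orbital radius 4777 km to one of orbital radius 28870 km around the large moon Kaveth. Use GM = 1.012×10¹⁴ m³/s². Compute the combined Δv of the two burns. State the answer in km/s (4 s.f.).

r₁ = 4777 km = 4.777×10⁶ m.
r₂ = 28870 km = 2.887×10⁷ m.
Transfer ellipse a_t = (r₁ + r₂)/2 = 1.682×10⁷ m.
At r₁: circular v_c1 = √(μ/r₁) = 4603 m/s; transfer-periapsis v_p = √[μ(2/r₁ − 1/a_t)] = 6029 m/s.
Δv₁ = v_p − v_c1 = 1427 m/s.
At r₂: circular v_c2 = √(μ/r₂) = 1872 m/s; transfer-apoapsis v_a = √[μ(2/r₂ − 1/a_t)] = 997.7 m/s.
Δv₂ = v_c2 − v_a = 874.6 m/s.
Total Δv = Δv₁ + Δv₂ = 2301 m/s = 2.301 km/s.

Δv_total ≈ 2.301 km/s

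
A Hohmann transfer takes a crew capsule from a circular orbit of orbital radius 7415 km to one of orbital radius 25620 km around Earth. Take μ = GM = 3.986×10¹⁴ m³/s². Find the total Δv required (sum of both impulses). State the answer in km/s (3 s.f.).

Δv_total ≈ 3.10 km/s

r₁ = 7415 km = 7.415×10⁶ m.
r₂ = 25620 km = 2.562×10⁷ m.
Transfer ellipse a_t = (r₁ + r₂)/2 = 1.652×10⁷ m.
At r₁: circular v_c1 = √(μ/r₁) = 7332 m/s; transfer-perigee v_p = √[μ(2/r₁ − 1/a_t)] = 9131 m/s.
Δv₁ = v_p − v_c1 = 1799 m/s.
At r₂: circular v_c2 = √(μ/r₂) = 3944 m/s; transfer-apogee v_a = √[μ(2/r₂ − 1/a_t)] = 2643 m/s.
Δv₂ = v_c2 − v_a = 1302 m/s.
Total Δv = Δv₁ + Δv₂ = 3101 m/s = 3.101 km/s.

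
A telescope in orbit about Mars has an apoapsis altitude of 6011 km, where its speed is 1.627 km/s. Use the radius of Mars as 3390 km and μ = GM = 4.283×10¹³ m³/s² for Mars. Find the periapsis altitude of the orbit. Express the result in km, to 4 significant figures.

periapsis altitude ≈ 459.5 km

r_a = 3390 + 6011 = 9401.0 km = 9.401×10⁶ m.
Specific energy ε = v²/2 − μ/r = -3.232×10⁶ J/kg, so a = −μ/(2ε) = 6.625×10⁶ m.
The apsides satisfy r_p + r_a = 2a, so the periapsis radius is 2a − r_a = 3.849×10⁶ m = 3849.5 km.
Periapsis altitude = 3849.5 − 3390 = 459.49 km.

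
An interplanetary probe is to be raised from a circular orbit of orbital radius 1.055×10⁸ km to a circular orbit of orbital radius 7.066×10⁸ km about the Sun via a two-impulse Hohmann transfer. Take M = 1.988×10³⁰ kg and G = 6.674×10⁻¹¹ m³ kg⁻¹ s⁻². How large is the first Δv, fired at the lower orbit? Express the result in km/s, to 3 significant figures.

Δv ≈ 11.3 km/s

μ = GM = 6.674×10⁻¹¹ × 1.988×10³⁰ = 1.327×10²⁰ m³/s².
r₁ = 1.055×10⁸ km = 1.055×10¹¹ m.
r₂ = 7.066×10⁸ km = 7.066×10¹¹ m.
Transfer ellipse a_t = (r₁ + r₂)/2 = 4.060×10¹¹ m.
At r₁: circular v_c1 = √(μ/r₁) = 35460 m/s; transfer-perihelion v_p = √[μ(2/r₁ − 1/a_t)] = 46780 m/s.
Δv₁ = v_p − v_c1 = 11320 m/s.
= 11.32 km/s.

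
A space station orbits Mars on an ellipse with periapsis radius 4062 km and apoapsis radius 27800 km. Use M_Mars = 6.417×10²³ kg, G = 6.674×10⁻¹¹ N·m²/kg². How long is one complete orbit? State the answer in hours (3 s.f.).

μ = GM = 6.674×10⁻¹¹ × 6.417×10²³ = 4.283×10¹³ m³/s².
Semi-major axis a = (r_p + r_a)/2 = (4062.0 + 27800)/2 = 15931 km = 1.593×10⁷ m.
By Kepler's third law T = 2π√(a³/μ) = 2π × 9.716×10³ = 6.105×10⁴ s.
= 16.96 hours.

T ≈ 17.0 hours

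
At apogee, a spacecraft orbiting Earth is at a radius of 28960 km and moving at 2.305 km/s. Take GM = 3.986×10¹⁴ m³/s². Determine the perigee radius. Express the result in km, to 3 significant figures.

perigee radius ≈ 6930 km

r_a = 2.896×10⁷ m.
Specific energy ε = v²/2 − μ/r = -1.111×10⁷ J/kg, so a = −μ/(2ε) = 1.794×10⁷ m.
The apsides satisfy r_p + r_a = 2a, so the perigee radius is 2a − r_a = 6.926×10⁶ m = 6926.3 km.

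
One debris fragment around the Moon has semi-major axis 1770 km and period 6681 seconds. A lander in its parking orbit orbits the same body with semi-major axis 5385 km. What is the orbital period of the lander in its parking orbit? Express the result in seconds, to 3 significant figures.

Kepler's third law: T² ∝ a³, so T₂ = T₁ (a₂/a₁)^(3/2).
a₂/a₁ = 3.042, (a₂/a₁)^(3/2) = 5.307.
T₂ = 6681 × 5.307 = 35450 seconds.

T₂ ≈ 35500 seconds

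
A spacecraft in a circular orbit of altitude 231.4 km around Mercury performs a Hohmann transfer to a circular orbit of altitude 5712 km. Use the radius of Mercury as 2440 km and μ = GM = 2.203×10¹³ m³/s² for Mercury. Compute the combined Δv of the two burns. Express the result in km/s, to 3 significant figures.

Δv_total ≈ 1.14 km/s

r₁ = 2440 + 231.4 = 2671.4 km = 2.6714×10⁶ m.
r₂ = 2440 + 5712 = 8152.0 km = 8.1520×10⁶ m.
Transfer ellipse a_t = (r₁ + r₂)/2 = 5.412×10⁶ m.
At r₁: circular v_c1 = √(μ/r₁) = 2872 m/s; transfer-periherm v_p = √[μ(2/r₁ − 1/a_t)] = 3525 m/s.
Δv₁ = v_p − v_c1 = 652.9 m/s.
At r₂: circular v_c2 = √(μ/r₂) = 1644 m/s; transfer-apoherm v_a = √[μ(2/r₂ − 1/a_t)] = 1155 m/s.
Δv₂ = v_c2 − v_a = 488.9 m/s.
Total Δv = Δv₁ + Δv₂ = 1142 m/s = 1.142 km/s.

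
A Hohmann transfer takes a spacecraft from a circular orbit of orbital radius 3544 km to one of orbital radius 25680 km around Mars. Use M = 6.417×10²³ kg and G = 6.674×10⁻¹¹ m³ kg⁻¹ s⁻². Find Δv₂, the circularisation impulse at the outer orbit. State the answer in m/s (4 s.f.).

Δv ≈ 655.4 m/s

μ = GM = 6.674×10⁻¹¹ × 6.417×10²³ = 4.283×10¹³ m³/s².
r₁ = 3544 km = 3.544×10⁶ m.
r₂ = 25680 km = 2.568×10⁷ m.
Transfer ellipse a_t = (r₁ + r₂)/2 = 1.461×10⁷ m.
At r₁: circular v_c1 = √(μ/r₁) = 3476 m/s; transfer-periapsis v_p = √[μ(2/r₁ − 1/a_t)] = 4608 m/s.
At r₂: circular v_c2 = √(μ/r₂) = 1291 m/s; transfer-apoapsis v_a = √[μ(2/r₂ − 1/a_t)] = 636.0 m/s.
Δv₂ = v_c2 − v_a = 655.4 m/s.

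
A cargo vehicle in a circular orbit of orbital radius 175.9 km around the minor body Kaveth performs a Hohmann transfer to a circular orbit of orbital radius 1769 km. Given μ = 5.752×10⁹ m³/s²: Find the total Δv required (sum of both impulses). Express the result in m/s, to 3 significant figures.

Δv_total ≈ 95.8 m/s

r₁ = 175.9 km = 1.759×10⁵ m.
r₂ = 1769 km = 1.769×10⁶ m.
Transfer ellipse a_t = (r₁ + r₂)/2 = 9.724×10⁵ m.
At r₁: circular v_c1 = √(μ/r₁) = 180.8 m/s; transfer-periapsis v_p = √[μ(2/r₁ − 1/a_t)] = 243.9 m/s.
Δv₁ = v_p − v_c1 = 63.06 m/s.
At r₂: circular v_c2 = √(μ/r₂) = 57.02 m/s; transfer-apoapsis v_a = √[μ(2/r₂ − 1/a_t)] = 24.25 m/s.
Δv₂ = v_c2 − v_a = 32.77 m/s.
Total Δv = Δv₁ + Δv₂ = 95.84 m/s.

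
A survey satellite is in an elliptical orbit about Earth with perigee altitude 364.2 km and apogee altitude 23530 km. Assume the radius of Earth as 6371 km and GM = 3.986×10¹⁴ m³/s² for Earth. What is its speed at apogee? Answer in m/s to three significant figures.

r_p = 6371 + 364.2 = 6735.2 km = 6.7352×10⁶ m.
r_a = 6371 + 23530 = 29901 km = 2.9901×10⁷ m.
Semi-major axis a = (r_p + r_a)/2 = 18318 km = 1.832×10⁷ m.
Vis-viva: v² = μ(2/r − 1/a) = 3.986×10¹⁴ × (6.689×10⁻⁸ − 5.459×10⁻⁸) = 4.901×10⁶ m²/s².
v = 2214 m/s.

v ≈ 2210 m/s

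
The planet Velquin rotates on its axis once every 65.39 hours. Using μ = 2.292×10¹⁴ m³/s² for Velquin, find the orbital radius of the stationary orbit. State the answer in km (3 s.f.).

T = 65.39 hours = 2.354×10⁵ s.
A synchronous orbit has period T, so by Kepler's third law a = (μT²/4π²)^(1/3).
μT²/4π² = 2.292×10¹⁴ × (2.354×10⁵)² / 39.48 = 3.217×10²³ m³.
a = 6.852×10⁷ m = 68522 km.

r_sync ≈ 68500 km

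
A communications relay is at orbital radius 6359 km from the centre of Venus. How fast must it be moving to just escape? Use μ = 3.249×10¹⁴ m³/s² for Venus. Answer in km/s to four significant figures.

v_esc ≈ 10.11 km/s

r = 6359 km = 6.359×10⁶ m.
Escape speed v_esc = √(2μ/r) = √(2 × 3.249×10¹⁴ / 6.359×10⁶) = √(1.022×10⁸) = 10110 m/s.
= 10.11 km/s.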